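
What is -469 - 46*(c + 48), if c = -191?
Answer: 6109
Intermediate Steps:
-469 - 46*(c + 48) = -469 - 46*(-191 + 48) = -469 - 46*(-143) = -469 + 6578 = 6109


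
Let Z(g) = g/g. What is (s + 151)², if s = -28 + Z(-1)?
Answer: 15376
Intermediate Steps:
Z(g) = 1
s = -27 (s = -28 + 1 = -27)
(s + 151)² = (-27 + 151)² = 124² = 15376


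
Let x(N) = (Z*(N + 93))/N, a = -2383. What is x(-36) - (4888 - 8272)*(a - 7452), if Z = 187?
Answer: -399383233/12 ≈ -3.3282e+7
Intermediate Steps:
x(N) = (17391 + 187*N)/N (x(N) = (187*(N + 93))/N = (187*(93 + N))/N = (17391 + 187*N)/N)
x(-36) - (4888 - 8272)*(a - 7452) = (187 + 17391/(-36)) - (4888 - 8272)*(-2383 - 7452) = (187 + 17391*(-1/36)) - (-3384)*(-9835) = (187 - 5797/12) - 1*33281640 = -3553/12 - 33281640 = -399383233/12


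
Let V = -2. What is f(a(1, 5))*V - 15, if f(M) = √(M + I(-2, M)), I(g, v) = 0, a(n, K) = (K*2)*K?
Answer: -15 - 10*√2 ≈ -29.142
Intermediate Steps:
a(n, K) = 2*K² (a(n, K) = (2*K)*K = 2*K²)
f(M) = √M (f(M) = √(M + 0) = √M)
f(a(1, 5))*V - 15 = √(2*5²)*(-2) - 15 = √(2*25)*(-2) - 15 = √50*(-2) - 15 = (5*√2)*(-2) - 15 = -10*√2 - 15 = -15 - 10*√2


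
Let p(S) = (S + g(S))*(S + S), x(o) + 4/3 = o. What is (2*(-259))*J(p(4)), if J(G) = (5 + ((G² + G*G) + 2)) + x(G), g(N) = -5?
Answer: -195286/3 ≈ -65095.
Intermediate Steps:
x(o) = -4/3 + o
p(S) = 2*S*(-5 + S) (p(S) = (S - 5)*(S + S) = (-5 + S)*(2*S) = 2*S*(-5 + S))
J(G) = 17/3 + G + 2*G² (J(G) = (5 + ((G² + G*G) + 2)) + (-4/3 + G) = (5 + ((G² + G²) + 2)) + (-4/3 + G) = (5 + (2*G² + 2)) + (-4/3 + G) = (5 + (2 + 2*G²)) + (-4/3 + G) = (7 + 2*G²) + (-4/3 + G) = 17/3 + G + 2*G²)
(2*(-259))*J(p(4)) = (2*(-259))*(17/3 + 2*4*(-5 + 4) + 2*(2*4*(-5 + 4))²) = -518*(17/3 + 2*4*(-1) + 2*(2*4*(-1))²) = -518*(17/3 - 8 + 2*(-8)²) = -518*(17/3 - 8 + 2*64) = -518*(17/3 - 8 + 128) = -518*377/3 = -195286/3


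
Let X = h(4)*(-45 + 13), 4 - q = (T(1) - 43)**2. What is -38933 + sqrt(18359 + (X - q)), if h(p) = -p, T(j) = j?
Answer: -38933 + sqrt(20247) ≈ -38791.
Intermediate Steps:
q = -1760 (q = 4 - (1 - 43)**2 = 4 - 1*(-42)**2 = 4 - 1*1764 = 4 - 1764 = -1760)
X = 128 (X = (-1*4)*(-45 + 13) = -4*(-32) = 128)
-38933 + sqrt(18359 + (X - q)) = -38933 + sqrt(18359 + (128 - 1*(-1760))) = -38933 + sqrt(18359 + (128 + 1760)) = -38933 + sqrt(18359 + 1888) = -38933 + sqrt(20247)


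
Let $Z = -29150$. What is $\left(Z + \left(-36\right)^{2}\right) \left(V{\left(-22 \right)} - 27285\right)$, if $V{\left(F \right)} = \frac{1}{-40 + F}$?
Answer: $\frac{23559902017}{31} \approx 7.6 \cdot 10^{8}$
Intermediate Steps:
$\left(Z + \left(-36\right)^{2}\right) \left(V{\left(-22 \right)} - 27285\right) = \left(-29150 + \left(-36\right)^{2}\right) \left(\frac{1}{-40 - 22} - 27285\right) = \left(-29150 + 1296\right) \left(\frac{1}{-62} - 27285\right) = - 27854 \left(- \frac{1}{62} - 27285\right) = \left(-27854\right) \left(- \frac{1691671}{62}\right) = \frac{23559902017}{31}$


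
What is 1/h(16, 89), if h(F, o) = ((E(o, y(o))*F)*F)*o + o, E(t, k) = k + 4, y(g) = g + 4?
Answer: 1/2210137 ≈ 4.5246e-7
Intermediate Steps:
y(g) = 4 + g
E(t, k) = 4 + k
h(F, o) = o + o*F²*(8 + o) (h(F, o) = (((4 + (4 + o))*F)*F)*o + o = (((8 + o)*F)*F)*o + o = ((F*(8 + o))*F)*o + o = (F²*(8 + o))*o + o = o*F²*(8 + o) + o = o + o*F²*(8 + o))
1/h(16, 89) = 1/(89*(1 + 16²*(8 + 89))) = 1/(89*(1 + 256*97)) = 1/(89*(1 + 24832)) = 1/(89*24833) = 1/2210137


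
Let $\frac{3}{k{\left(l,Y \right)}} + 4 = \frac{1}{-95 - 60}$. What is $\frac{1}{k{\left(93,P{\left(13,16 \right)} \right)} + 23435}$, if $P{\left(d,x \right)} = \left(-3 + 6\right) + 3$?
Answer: $\frac{207}{4850890} \approx 4.2673 \cdot 10^{-5}$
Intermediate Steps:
$P{\left(d,x \right)} = 6$ ($P{\left(d,x \right)} = 3 + 3 = 6$)
$k{\left(l,Y \right)} = - \frac{155}{207}$ ($k{\left(l,Y \right)} = \frac{3}{-4 + \frac{1}{-95 - 60}} = \frac{3}{-4 + \frac{1}{-155}} = \frac{3}{-4 - \frac{1}{155}} = \frac{3}{- \frac{621}{155}} = 3 \left(- \frac{155}{621}\right) = - \frac{155}{207}$)
$\frac{1}{k{\left(93,P{\left(13,16 \right)} \right)} + 23435} = \frac{1}{- \frac{155}{207} + 23435} = \frac{1}{\frac{4850890}{207}} = \frac{207}{4850890}$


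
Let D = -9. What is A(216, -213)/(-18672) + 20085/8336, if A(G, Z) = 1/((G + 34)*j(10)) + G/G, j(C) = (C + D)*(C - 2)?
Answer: 15625782493/6485408000 ≈ 2.4094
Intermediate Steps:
j(C) = (-9 + C)*(-2 + C) (j(C) = (C - 9)*(C - 2) = (-9 + C)*(-2 + C))
A(G, Z) = 1 + 1/(8*(34 + G)) (A(G, Z) = 1/((G + 34)*(18 + 10² - 11*10)) + G/G = 1/((34 + G)*(18 + 100 - 110)) + 1 = 1/((34 + G)*8) + 1 = (⅛)/(34 + G) + 1 = 1/(8*(34 + G)) + 1 = 1 + 1/(8*(34 + G)))
A(216, -213)/(-18672) + 20085/8336 = ((273/8 + 216)/(34 + 216))/(-18672) + 20085/8336 = ((2001/8)/250)*(-1/18672) + 20085*(1/8336) = ((1/250)*(2001/8))*(-1/18672) + 20085/8336 = (2001/2000)*(-1/18672) + 20085/8336 = -667/12448000 + 20085/8336 = 15625782493/6485408000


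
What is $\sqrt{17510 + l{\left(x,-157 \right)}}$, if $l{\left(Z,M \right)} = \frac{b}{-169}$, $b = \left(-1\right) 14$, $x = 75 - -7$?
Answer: $\frac{2 \sqrt{739801}}{13} \approx 132.33$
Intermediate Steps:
$x = 82$ ($x = 75 + 7 = 82$)
$b = -14$
$l{\left(Z,M \right)} = \frac{14}{169}$ ($l{\left(Z,M \right)} = - \frac{14}{-169} = \left(-14\right) \left(- \frac{1}{169}\right) = \frac{14}{169}$)
$\sqrt{17510 + l{\left(x,-157 \right)}} = \sqrt{17510 + \frac{14}{169}} = \sqrt{\frac{2959204}{169}} = \frac{2 \sqrt{739801}}{13}$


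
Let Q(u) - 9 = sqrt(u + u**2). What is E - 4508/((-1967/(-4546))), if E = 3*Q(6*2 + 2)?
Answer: -2920037/281 + 3*sqrt(210) ≈ -10348.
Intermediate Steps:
Q(u) = 9 + sqrt(u + u**2)
E = 27 + 3*sqrt(210) (E = 3*(9 + sqrt((6*2 + 2)*(1 + (6*2 + 2)))) = 3*(9 + sqrt((12 + 2)*(1 + (12 + 2)))) = 3*(9 + sqrt(14*(1 + 14))) = 3*(9 + sqrt(14*15)) = 3*(9 + sqrt(210)) = 27 + 3*sqrt(210) ≈ 70.474)
E - 4508/((-1967/(-4546))) = (27 + 3*sqrt(210)) - 4508/((-1967/(-4546))) = (27 + 3*sqrt(210)) - 4508/((-1967*(-1/4546))) = (27 + 3*sqrt(210)) - 4508/1967/4546 = (27 + 3*sqrt(210)) - 4508*4546/1967 = (27 + 3*sqrt(210)) - 1*2927624/281 = (27 + 3*sqrt(210)) - 2927624/281 = -2920037/281 + 3*sqrt(210)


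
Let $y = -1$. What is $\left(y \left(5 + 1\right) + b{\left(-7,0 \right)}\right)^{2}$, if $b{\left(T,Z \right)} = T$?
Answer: $169$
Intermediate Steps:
$\left(y \left(5 + 1\right) + b{\left(-7,0 \right)}\right)^{2} = \left(- (5 + 1) - 7\right)^{2} = \left(\left(-1\right) 6 - 7\right)^{2} = \left(-6 - 7\right)^{2} = \left(-13\right)^{2} = 169$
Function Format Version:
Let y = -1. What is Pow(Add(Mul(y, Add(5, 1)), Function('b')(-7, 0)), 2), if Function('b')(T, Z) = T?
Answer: 169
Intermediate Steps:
Pow(Add(Mul(y, Add(5, 1)), Function('b')(-7, 0)), 2) = Pow(Add(Mul(-1, Add(5, 1)), -7), 2) = Pow(Add(Mul(-1, 6), -7), 2) = Pow(Add(-6, -7), 2) = Pow(-13, 2) = 169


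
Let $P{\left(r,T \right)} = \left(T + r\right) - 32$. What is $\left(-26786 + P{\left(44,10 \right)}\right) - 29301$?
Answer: $-56065$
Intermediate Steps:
$P{\left(r,T \right)} = -32 + T + r$
$\left(-26786 + P{\left(44,10 \right)}\right) - 29301 = \left(-26786 + \left(-32 + 10 + 44\right)\right) - 29301 = \left(-26786 + 22\right) - 29301 = -26764 - 29301 = -56065$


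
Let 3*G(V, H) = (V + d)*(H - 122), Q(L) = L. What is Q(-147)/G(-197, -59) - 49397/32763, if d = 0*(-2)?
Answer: -1775797312/1168230291 ≈ -1.5201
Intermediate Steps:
d = 0
G(V, H) = V*(-122 + H)/3 (G(V, H) = ((V + 0)*(H - 122))/3 = (V*(-122 + H))/3 = V*(-122 + H)/3)
Q(-147)/G(-197, -59) - 49397/32763 = -147*(-3/(197*(-122 - 59))) - 49397/32763 = -147/((⅓)*(-197)*(-181)) - 49397*1/32763 = -147/35657/3 - 49397/32763 = -147*3/35657 - 49397/32763 = -441/35657 - 49397/32763 = -1775797312/1168230291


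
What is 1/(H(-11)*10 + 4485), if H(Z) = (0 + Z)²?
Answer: 1/5695 ≈ 0.00017559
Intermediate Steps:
H(Z) = Z²
1/(H(-11)*10 + 4485) = 1/((-11)²*10 + 4485) = 1/(121*10 + 4485) = 1/(1210 + 4485) = 1/5695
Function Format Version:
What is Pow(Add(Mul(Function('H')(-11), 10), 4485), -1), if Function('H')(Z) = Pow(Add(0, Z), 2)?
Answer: Rational(1, 5695) ≈ 0.00017559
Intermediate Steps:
Function('H')(Z) = Pow(Z, 2)
Pow(Add(Mul(Function('H')(-11), 10), 4485), -1) = Pow(Add(Mul(Pow(-11, 2), 10), 4485), -1) = Pow(Add(Mul(121, 10), 4485), -1) = Pow(Add(1210, 4485), -1) = Pow(5695, -1) = Rational(1, 5695)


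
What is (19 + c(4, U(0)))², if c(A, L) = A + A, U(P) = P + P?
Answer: 729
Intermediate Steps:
U(P) = 2*P
c(A, L) = 2*A
(19 + c(4, U(0)))² = (19 + 2*4)² = (19 + 8)² = 27² = 729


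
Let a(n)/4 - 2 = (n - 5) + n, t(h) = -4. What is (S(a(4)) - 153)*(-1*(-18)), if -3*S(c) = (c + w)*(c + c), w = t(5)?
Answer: -6594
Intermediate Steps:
w = -4
a(n) = -12 + 8*n (a(n) = 8 + 4*((n - 5) + n) = 8 + 4*((-5 + n) + n) = 8 + 4*(-5 + 2*n) = 8 + (-20 + 8*n) = -12 + 8*n)
S(c) = -2*c*(-4 + c)/3 (S(c) = -(c - 4)*(c + c)/3 = -(-4 + c)*2*c/3 = -2*c*(-4 + c)/3)
(S(a(4)) - 153)*(-1*(-18)) = (2*(-12 + 8*4)*(4 - (-12 + 8*4))/3 - 153)*(-1*(-18)) = (2*(-12 + 32)*(4 - (-12 + 32))/3 - 153)*18 = ((⅔)*20*(4 - 1*20) - 153)*18 = ((⅔)*20*(4 - 20) - 153)*18 = ((⅔)*20*(-16) - 153)*18 = (-640/3 - 153)*18 = -1099/3*18 = -6594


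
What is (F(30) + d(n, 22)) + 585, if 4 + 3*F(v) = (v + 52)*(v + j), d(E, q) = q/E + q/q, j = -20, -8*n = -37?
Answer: 31922/37 ≈ 862.76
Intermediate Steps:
n = 37/8 (n = -1/8*(-37) = 37/8 ≈ 4.6250)
d(E, q) = 1 + q/E (d(E, q) = q/E + 1 = 1 + q/E)
F(v) = -4/3 + (-20 + v)*(52 + v)/3 (F(v) = -4/3 + ((v + 52)*(v - 20))/3 = -4/3 + ((52 + v)*(-20 + v))/3 = -4/3 + ((-20 + v)*(52 + v))/3 = -4/3 + (-20 + v)*(52 + v)/3)
(F(30) + d(n, 22)) + 585 = ((-348 + (1/3)*30**2 + (32/3)*30) + (37/8 + 22)/(37/8)) + 585 = ((-348 + (1/3)*900 + 320) + (8/37)*(213/8)) + 585 = ((-348 + 300 + 320) + 213/37) + 585 = (272 + 213/37) + 585 = 10277/37 + 585 = 31922/37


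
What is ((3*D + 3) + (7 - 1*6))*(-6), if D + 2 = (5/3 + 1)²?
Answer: -116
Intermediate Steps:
D = 46/9 (D = -2 + (5/3 + 1)² = -2 + (8/3)² = -2 + 64/9 = 46/9 ≈ 5.1111)
((3*D + 3) + (7 - 1*6))*(-6) = ((3*(46/9) + 3) + (7 - 1*6))*(-6) = ((46/3 + 3) + (7 - 6))*(-6) = (55/3 + 1)*(-6) = (58/3)*(-6) = -116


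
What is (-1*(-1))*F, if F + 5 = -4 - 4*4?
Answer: -25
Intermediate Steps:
F = -25 (F = -5 + (-4 - 4*4) = -5 + (-4 - 16) = -5 - 20 = -25)
(-1*(-1))*F = -1*(-1)*(-25) = 1*(-25) = -25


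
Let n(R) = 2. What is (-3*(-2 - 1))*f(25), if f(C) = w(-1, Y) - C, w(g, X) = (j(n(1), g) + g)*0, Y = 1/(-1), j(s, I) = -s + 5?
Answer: -225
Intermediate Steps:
j(s, I) = 5 - s
Y = -1
w(g, X) = 0 (w(g, X) = ((5 - 1*2) + g)*0 = ((5 - 2) + g)*0 = (3 + g)*0 = 0)
f(C) = -C (f(C) = 0 - C = -C)
(-3*(-2 - 1))*f(25) = (-3*(-2 - 1))*(-1*25) = -3*(-3)*(-25) = 9*(-25) = -225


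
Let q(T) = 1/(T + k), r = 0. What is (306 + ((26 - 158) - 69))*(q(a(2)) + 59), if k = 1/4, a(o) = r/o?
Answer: 6615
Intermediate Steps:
a(o) = 0 (a(o) = 0/o = 0)
k = 1/4 ≈ 0.25000
q(T) = 1/(1/4 + T) (q(T) = 1/(T + 1/4) = 1/(1/4 + T))
(306 + ((26 - 158) - 69))*(q(a(2)) + 59) = (306 + ((26 - 158) - 69))*(4/(1 + 4*0) + 59) = (306 + (-132 - 69))*(4/(1 + 0) + 59) = (306 - 201)*(4/1 + 59) = 105*(4*1 + 59) = 105*(4 + 59) = 105*63 = 6615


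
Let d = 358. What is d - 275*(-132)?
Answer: 36658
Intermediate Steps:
d - 275*(-132) = 358 - 275*(-132) = 358 + 36300 = 36658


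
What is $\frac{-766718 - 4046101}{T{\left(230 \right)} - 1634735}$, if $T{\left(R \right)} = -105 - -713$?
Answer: $\frac{6341}{2153} \approx 2.9452$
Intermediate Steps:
$T{\left(R \right)} = 608$ ($T{\left(R \right)} = -105 + 713 = 608$)
$\frac{-766718 - 4046101}{T{\left(230 \right)} - 1634735} = \frac{-766718 - 4046101}{608 - 1634735} = - \frac{4812819}{-1634127} = \left(-4812819\right) \left(- \frac{1}{1634127}\right) = \frac{6341}{2153}$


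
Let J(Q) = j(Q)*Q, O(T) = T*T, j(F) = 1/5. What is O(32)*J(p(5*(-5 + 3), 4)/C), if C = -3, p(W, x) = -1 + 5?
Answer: -4096/15 ≈ -273.07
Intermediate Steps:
p(W, x) = 4
j(F) = ⅕ (j(F) = 1*(⅕) = ⅕)
O(T) = T²
J(Q) = Q/5
O(32)*J(p(5*(-5 + 3), 4)/C) = 32²*((4/(-3))/5) = 1024*((4*(-⅓))/5) = 1024*((⅕)*(-4/3)) = 1024*(-4/15) = -4096/15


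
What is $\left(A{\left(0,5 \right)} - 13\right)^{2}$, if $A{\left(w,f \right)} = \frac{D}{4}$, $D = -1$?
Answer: $\frac{2809}{16} \approx 175.56$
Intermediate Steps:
$A{\left(w,f \right)} = - \frac{1}{4}$
$\left(A{\left(0,5 \right)} - 13\right)^{2} = \left(- \frac{1}{4} - 13\right)^{2} = \left(- \frac{53}{4}\right)^{2} = \frac{2809}{16}$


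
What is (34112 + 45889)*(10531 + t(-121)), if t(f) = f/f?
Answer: 842570532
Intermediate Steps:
t(f) = 1
(34112 + 45889)*(10531 + t(-121)) = (34112 + 45889)*(10531 + 1) = 80001*10532 = 842570532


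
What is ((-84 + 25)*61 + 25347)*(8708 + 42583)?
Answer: 1115476668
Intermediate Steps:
((-84 + 25)*61 + 25347)*(8708 + 42583) = (-59*61 + 25347)*51291 = (-3599 + 25347)*51291 = 21748*51291 = 1115476668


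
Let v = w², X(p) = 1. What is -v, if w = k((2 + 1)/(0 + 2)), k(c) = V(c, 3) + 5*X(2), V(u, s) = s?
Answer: -64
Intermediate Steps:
k(c) = 8 (k(c) = 3 + 5*1 = 3 + 5 = 8)
w = 8
v = 64 (v = 8² = 64)
-v = -1*64 = -64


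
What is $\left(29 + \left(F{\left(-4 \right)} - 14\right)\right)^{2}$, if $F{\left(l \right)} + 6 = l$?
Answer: $25$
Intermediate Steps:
$F{\left(l \right)} = -6 + l$
$\left(29 + \left(F{\left(-4 \right)} - 14\right)\right)^{2} = \left(29 - 24\right)^{2} = 5^{2} = 25$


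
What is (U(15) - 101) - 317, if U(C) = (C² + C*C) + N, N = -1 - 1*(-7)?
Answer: 38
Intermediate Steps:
N = 6 (N = -1 + 7 = 6)
U(C) = 6 + 2*C² (U(C) = (C² + C*C) + 6 = (C² + C²) + 6 = 2*C² + 6 = 6 + 2*C²)
(U(15) - 101) - 317 = ((6 + 2*15²) - 101) - 317 = ((6 + 2*225) - 101) - 317 = ((6 + 450) - 101) - 317 = (456 - 101) - 317 = 355 - 317 = 38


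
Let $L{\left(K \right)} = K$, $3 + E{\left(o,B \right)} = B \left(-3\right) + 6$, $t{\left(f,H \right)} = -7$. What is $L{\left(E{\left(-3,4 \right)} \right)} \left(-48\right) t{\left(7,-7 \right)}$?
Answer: $-3024$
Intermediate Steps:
$E{\left(o,B \right)} = 3 - 3 B$ ($E{\left(o,B \right)} = -3 + \left(B \left(-3\right) + 6\right) = -3 - \left(-6 + 3 B\right) = 3 - 3 B$)
$L{\left(E{\left(-3,4 \right)} \right)} \left(-48\right) t{\left(7,-7 \right)} = \left(3 - 12\right) \left(-48\right) \left(-7\right) = \left(-9\right) \left(-48\right) \left(-7\right) = 432 \left(-7\right) = -3024$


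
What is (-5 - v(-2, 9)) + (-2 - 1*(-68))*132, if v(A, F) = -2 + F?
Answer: 8700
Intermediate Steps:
(-5 - v(-2, 9)) + (-2 - 1*(-68))*132 = (-5 - (-2 + 9)) + (-2 - 1*(-68))*132 = (-5 - 1*7) + (-2 + 68)*132 = (-5 - 7) + 66*132 = -12 + 8712 = 8700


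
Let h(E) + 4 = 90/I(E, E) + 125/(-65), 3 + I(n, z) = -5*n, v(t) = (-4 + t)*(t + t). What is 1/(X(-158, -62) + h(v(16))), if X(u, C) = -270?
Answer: -8333/2299657 ≈ -0.0036236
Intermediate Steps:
v(t) = 2*t*(-4 + t) (v(t) = (-4 + t)*(2*t) = 2*t*(-4 + t))
I(n, z) = -3 - 5*n
h(E) = -77/13 + 90/(-3 - 5*E) (h(E) = -4 + (90/(-3 - 5*E) + 125/(-65)) = -4 + (90/(-3 - 5*E) + 125*(-1/65)) = -4 + (90/(-3 - 5*E) - 25/13) = -4 + (-25/13 + 90/(-3 - 5*E)) = -77/13 + 90/(-3 - 5*E))
1/(X(-158, -62) + h(v(16))) = 1/(-270 + (-1401 - 770*16*(-4 + 16))/(13*(3 + 5*(2*16*(-4 + 16))))) = 1/(-270 + (-1401 - 770*16*12)/(13*(3 + 5*(2*16*12)))) = 1/(-270 + (-1401 - 385*384)/(13*(3 + 5*384))) = 1/(-270 + (-1401 - 147840)/(13*(3 + 1920))) = 1/(-270 + (1/13)*(-149241)/1923) = 1/(-270 + (1/13)*(1/1923)*(-149241)) = 1/(-270 - 49747/8333) = 1/(-2299657/8333) = -8333/2299657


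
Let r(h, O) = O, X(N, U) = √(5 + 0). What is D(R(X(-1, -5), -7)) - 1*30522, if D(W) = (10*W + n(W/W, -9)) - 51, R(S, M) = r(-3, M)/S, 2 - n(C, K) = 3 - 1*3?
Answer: -30571 - 14*√5 ≈ -30602.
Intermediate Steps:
X(N, U) = √5
n(C, K) = 2 (n(C, K) = 2 - (3 - 1*3) = 2 - (3 - 3) = 2 - 1*0 = 2 + 0 = 2)
R(S, M) = M/S
D(W) = -49 + 10*W (D(W) = (10*W + 2) - 51 = (2 + 10*W) - 51 = -49 + 10*W)
D(R(X(-1, -5), -7)) - 1*30522 = (-49 + 10*(-7*√5/5)) - 1*30522 = (-49 + 10*(-7*√5/5)) - 30522 = (-49 - 14*√5) - 30522 = -30571 - 14*√5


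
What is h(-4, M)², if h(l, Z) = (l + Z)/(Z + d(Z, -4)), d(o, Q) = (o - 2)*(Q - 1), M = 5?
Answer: 1/100 ≈ 0.010000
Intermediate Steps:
d(o, Q) = (-1 + Q)*(-2 + o) (d(o, Q) = (-2 + o)*(-1 + Q) = (-1 + Q)*(-2 + o))
h(l, Z) = (Z + l)/(10 - 4*Z) (h(l, Z) = (l + Z)/(Z + (2 - Z - 2*(-4) - 4*Z)) = (Z + l)/(Z + (2 - Z + 8 - 4*Z)) = (Z + l)/(Z + (10 - 5*Z)) = (Z + l)/(10 - 4*Z))
h(-4, M)² = ((-1*5 - 1*(-4))/(2*(-5 + 2*5)))² = ((-5 + 4)/(2*(-5 + 10)))² = ((½)*(-1)/5)² = ((½)*(⅕)*(-1))² = (-⅒)² = 1/100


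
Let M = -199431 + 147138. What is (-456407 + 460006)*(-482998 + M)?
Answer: -1926512309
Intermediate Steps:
M = -52293
(-456407 + 460006)*(-482998 + M) = (-456407 + 460006)*(-482998 - 52293) = 3599*(-535291) = -1926512309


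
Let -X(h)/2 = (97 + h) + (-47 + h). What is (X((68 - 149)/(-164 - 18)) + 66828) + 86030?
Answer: 13900816/91 ≈ 1.5276e+5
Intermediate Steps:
X(h) = -100 - 4*h (X(h) = -2*((97 + h) + (-47 + h)) = -2*(50 + 2*h) = -100 - 4*h)
(X((68 - 149)/(-164 - 18)) + 66828) + 86030 = ((-100 - 4*(68 - 149)/(-164 - 18)) + 66828) + 86030 = ((-100 - (-324)/(-182)) + 66828) + 86030 = ((-100 - (-324)*(-1)/182) + 66828) + 86030 = ((-100 - 4*81/182) + 66828) + 86030 = ((-100 - 162/91) + 66828) + 86030 = (-9262/91 + 66828) + 86030 = 6072086/91 + 86030 = 13900816/91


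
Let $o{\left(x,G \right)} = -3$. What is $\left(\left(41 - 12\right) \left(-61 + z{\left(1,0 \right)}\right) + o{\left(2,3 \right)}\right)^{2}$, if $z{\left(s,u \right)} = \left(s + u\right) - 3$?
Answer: $3348900$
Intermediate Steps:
$z{\left(s,u \right)} = -3 + s + u$
$\left(\left(41 - 12\right) \left(-61 + z{\left(1,0 \right)}\right) + o{\left(2,3 \right)}\right)^{2} = \left(\left(41 - 12\right) \left(-61 + \left(-3 + 1 + 0\right)\right) - 3\right)^{2} = \left(29 \left(-61 - 2\right) - 3\right)^{2} = \left(29 \left(-63\right) - 3\right)^{2} = \left(-1827 - 3\right)^{2} = \left(-1830\right)^{2} = 3348900$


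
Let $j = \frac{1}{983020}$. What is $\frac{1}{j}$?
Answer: $983020$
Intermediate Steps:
$j = \frac{1}{983020} \approx 1.0173 \cdot 10^{-6}$
$\frac{1}{j} = \frac{1}{\frac{1}{983020}} = 983020$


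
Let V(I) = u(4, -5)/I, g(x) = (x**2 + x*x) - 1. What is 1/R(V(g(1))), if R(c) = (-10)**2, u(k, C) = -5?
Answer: 1/100 ≈ 0.010000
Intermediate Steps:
g(x) = -1 + 2*x**2 (g(x) = (x**2 + x**2) - 1 = 2*x**2 - 1 = -1 + 2*x**2)
V(I) = -5/I
R(c) = 100
1/R(V(g(1))) = 1/100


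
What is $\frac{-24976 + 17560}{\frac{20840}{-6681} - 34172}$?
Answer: $\frac{12386574}{57080993} \approx 0.217$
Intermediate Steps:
$\frac{-24976 + 17560}{\frac{20840}{-6681} - 34172} = - \frac{7416}{20840 \left(- \frac{1}{6681}\right) - 34172} = - \frac{7416}{- \frac{20840}{6681} - 34172} = - \frac{7416}{- \frac{228323972}{6681}} = \left(-7416\right) \left(- \frac{6681}{228323972}\right) = \frac{12386574}{57080993}$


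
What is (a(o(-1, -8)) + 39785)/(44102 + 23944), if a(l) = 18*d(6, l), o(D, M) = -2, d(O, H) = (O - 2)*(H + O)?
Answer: 3643/6186 ≈ 0.58891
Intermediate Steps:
d(O, H) = (-2 + O)*(H + O)
a(l) = 432 + 72*l (a(l) = 18*(6**2 - 2*l - 2*6 + l*6) = 18*(36 - 2*l - 12 + 6*l) = 18*(24 + 4*l) = 432 + 72*l)
(a(o(-1, -8)) + 39785)/(44102 + 23944) = ((432 + 72*(-2)) + 39785)/(44102 + 23944) = ((432 - 144) + 39785)/68046 = (288 + 39785)*(1/68046) = 40073*(1/68046) = 3643/6186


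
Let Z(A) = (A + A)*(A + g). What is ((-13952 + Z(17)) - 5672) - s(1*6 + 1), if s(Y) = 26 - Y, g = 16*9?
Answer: -14169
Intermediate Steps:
g = 144
Z(A) = 2*A*(144 + A) (Z(A) = (A + A)*(A + 144) = (2*A)*(144 + A) = 2*A*(144 + A))
((-13952 + Z(17)) - 5672) - s(1*6 + 1) = ((-13952 + 2*17*(144 + 17)) - 5672) - (26 - (1*6 + 1)) = ((-13952 + 2*17*161) - 5672) - (26 - (6 + 1)) = ((-13952 + 5474) - 5672) - (26 - 1*7) = (-8478 - 5672) - (26 - 7) = -14150 - 1*19 = -14150 - 19 = -14169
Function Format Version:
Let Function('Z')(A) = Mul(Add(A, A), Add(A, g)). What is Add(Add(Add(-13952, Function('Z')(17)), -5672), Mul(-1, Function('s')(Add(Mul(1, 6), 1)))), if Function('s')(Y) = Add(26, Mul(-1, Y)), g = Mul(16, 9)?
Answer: -14169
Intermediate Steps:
g = 144
Function('Z')(A) = Mul(2, A, Add(144, A)) (Function('Z')(A) = Mul(Add(A, A), Add(A, 144)) = Mul(Mul(2, A), Add(144, A)) = Mul(2, A, Add(144, A)))
Add(Add(Add(-13952, Function('Z')(17)), -5672), Mul(-1, Function('s')(Add(Mul(1, 6), 1)))) = Add(Add(Add(-13952, Mul(2, 17, Add(144, 17))), -5672), Mul(-1, Add(26, Mul(-1, Add(Mul(1, 6), 1))))) = Add(Add(Add(-13952, Mul(2, 17, 161)), -5672), Mul(-1, Add(26, Mul(-1, Add(6, 1))))) = Add(Add(Add(-13952, 5474), -5672), Mul(-1, Add(26, Mul(-1, 7)))) = Add(Add(-8478, -5672), Mul(-1, Add(26, -7))) = Add(-14150, Mul(-1, 19)) = Add(-14150, -19) = -14169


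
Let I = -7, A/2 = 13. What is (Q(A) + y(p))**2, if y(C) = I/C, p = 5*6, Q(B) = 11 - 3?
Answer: 54289/900 ≈ 60.321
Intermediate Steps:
A = 26 (A = 2*13 = 26)
Q(B) = 8
p = 30
y(C) = -7/C
(Q(A) + y(p))**2 = (8 - 7/30)**2 = (233/30)**2 = 54289/900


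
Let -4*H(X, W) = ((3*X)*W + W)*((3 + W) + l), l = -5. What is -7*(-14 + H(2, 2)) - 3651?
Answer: -3553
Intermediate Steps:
H(X, W) = -(-2 + W)*(W + 3*W*X)/4 (H(X, W) = -((3*X)*W + W)*((3 + W) - 5)/4 = -(3*W*X + W)*(-2 + W)/4 = -(W + 3*W*X)*(-2 + W)/4 = -(-2 + W)*(W + 3*W*X)/4)
-7*(-14 + H(2, 2)) - 3651 = -7*(-14 + (¼)*2*(2 - 1*2 + 6*2 - 3*2*2)) - 3651 = -7*(-14 + (¼)*2*(2 - 2 + 12 - 12)) - 3651 = -7*(-14 + (¼)*2*0) - 3651 = -7*(-14 + 0) - 3651 = -7*(-14) - 3651 = 98 - 3651 = -3553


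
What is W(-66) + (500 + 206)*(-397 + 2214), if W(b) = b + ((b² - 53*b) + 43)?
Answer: 1290633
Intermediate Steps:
W(b) = 43 + b² - 52*b (W(b) = b + (43 + b² - 53*b) = 43 + b² - 52*b)
W(-66) + (500 + 206)*(-397 + 2214) = (43 + (-66)² - 52*(-66)) + (500 + 206)*(-397 + 2214) = (43 + 4356 + 3432) + 706*1817 = 7831 + 1282802 = 1290633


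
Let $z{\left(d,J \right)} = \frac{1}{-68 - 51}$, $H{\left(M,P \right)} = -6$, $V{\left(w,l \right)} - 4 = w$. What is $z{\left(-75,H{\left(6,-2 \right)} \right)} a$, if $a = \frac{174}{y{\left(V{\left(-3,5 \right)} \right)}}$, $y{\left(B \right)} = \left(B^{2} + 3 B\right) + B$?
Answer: $- \frac{174}{595} \approx -0.29244$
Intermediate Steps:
$V{\left(w,l \right)} = 4 + w$
$y{\left(B \right)} = B^{2} + 4 B$
$a = \frac{174}{5}$ ($a = \frac{174}{\left(4 - 3\right) \left(4 + \left(4 - 3\right)\right)} = \frac{174}{1 \left(4 + 1\right)} = \frac{174}{1 \cdot 5} = \frac{174}{5} \approx 34.8$)
$z{\left(d,J \right)} = - \frac{1}{119}$ ($z{\left(d,J \right)} = \frac{1}{-119} = - \frac{1}{119}$)
$z{\left(-75,H{\left(6,-2 \right)} \right)} a = \left(- \frac{1}{119}\right) \frac{174}{5} = - \frac{174}{595}$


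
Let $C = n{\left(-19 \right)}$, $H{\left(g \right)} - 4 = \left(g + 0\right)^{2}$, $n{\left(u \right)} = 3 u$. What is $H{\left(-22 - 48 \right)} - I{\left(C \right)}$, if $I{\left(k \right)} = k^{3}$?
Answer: $190097$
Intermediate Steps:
$H{\left(g \right)} = 4 + g^{2}$ ($H{\left(g \right)} = 4 + \left(g + 0\right)^{2} = 4 + g^{2}$)
$C = -57$ ($C = 3 \left(-19\right) = -57$)
$H{\left(-22 - 48 \right)} - I{\left(C \right)} = \left(4 + \left(-22 - 48\right)^{2}\right) - \left(-57\right)^{3} = \left(4 + \left(-70\right)^{2}\right) - -185193 = \left(4 + 4900\right) + 185193 = 4904 + 185193 = 190097$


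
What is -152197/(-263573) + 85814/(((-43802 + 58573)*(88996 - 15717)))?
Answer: 164761276430895/285292498221457 ≈ 0.57752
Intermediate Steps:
-152197/(-263573) + 85814/(((-43802 + 58573)*(88996 - 15717))) = -152197*(-1/263573) + 85814/((14771*73279)) = 152197/263573 + 85814/1082404109 = 164761276430895/285292498221457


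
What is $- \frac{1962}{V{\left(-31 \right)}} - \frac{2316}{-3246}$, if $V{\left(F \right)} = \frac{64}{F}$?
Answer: $\frac{16464703}{17312} \approx 951.06$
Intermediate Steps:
$- \frac{1962}{V{\left(-31 \right)}} - \frac{2316}{-3246} = - \frac{1962}{64 \frac{1}{-31}} - \frac{2316}{-3246} = - \frac{1962}{64 \left(- \frac{1}{31}\right)} - - \frac{386}{541} = - \frac{1962}{- \frac{64}{31}} + \frac{386}{541} = \left(-1962\right) \left(- \frac{31}{64}\right) + \frac{386}{541} = \frac{30411}{32} + \frac{386}{541} = \frac{16464703}{17312}$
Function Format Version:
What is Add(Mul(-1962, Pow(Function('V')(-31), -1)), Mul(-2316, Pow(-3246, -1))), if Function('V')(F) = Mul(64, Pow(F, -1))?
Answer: Rational(16464703, 17312) ≈ 951.06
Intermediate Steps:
Add(Mul(-1962, Pow(Function('V')(-31), -1)), Mul(-2316, Pow(-3246, -1))) = Add(Mul(-1962, Pow(Mul(64, Pow(-31, -1)), -1)), Mul(-2316, Pow(-3246, -1))) = Add(Mul(-1962, Pow(Mul(64, Rational(-1, 31)), -1)), Mul(-2316, Rational(-1, 3246))) = Add(Mul(-1962, Pow(Rational(-64, 31), -1)), Rational(386, 541)) = Add(Mul(-1962, Rational(-31, 64)), Rational(386, 541)) = Add(Rational(30411, 32), Rational(386, 541)) = Rational(16464703, 17312)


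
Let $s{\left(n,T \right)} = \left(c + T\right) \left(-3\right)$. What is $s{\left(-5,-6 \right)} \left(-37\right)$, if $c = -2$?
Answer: $-888$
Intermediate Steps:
$s{\left(n,T \right)} = 6 - 3 T$ ($s{\left(n,T \right)} = \left(-2 + T\right) \left(-3\right) = 6 - 3 T$)
$s{\left(-5,-6 \right)} \left(-37\right) = \left(6 - -18\right) \left(-37\right) = \left(6 + 18\right) \left(-37\right) = 24 \left(-37\right) = -888$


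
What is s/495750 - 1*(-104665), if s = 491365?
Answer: 10377633023/99150 ≈ 1.0467e+5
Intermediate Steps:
s/495750 - 1*(-104665) = 491365/495750 - 1*(-104665) = 491365*(1/495750) + 104665 = 98273/99150 + 104665 = 10377633023/99150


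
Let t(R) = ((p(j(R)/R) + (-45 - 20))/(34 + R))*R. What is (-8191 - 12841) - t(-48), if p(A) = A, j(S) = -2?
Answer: -145665/7 ≈ -20809.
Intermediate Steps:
t(R) = R*(-65 - 2/R)/(34 + R) (t(R) = ((-2/R + (-45 - 20))/(34 + R))*R = ((-2/R - 65)/(34 + R))*R = ((-65 - 2/R)/(34 + R))*R = R*(-65 - 2/R)/(34 + R))
(-8191 - 12841) - t(-48) = (-8191 - 12841) - (-2 - 65*(-48))/(34 - 48) = -21032 - (-2 + 3120)/(-14) = -21032 - (-1)*3118/14 = -21032 - 1*(-1559/7) = -21032 + 1559/7 = -145665/7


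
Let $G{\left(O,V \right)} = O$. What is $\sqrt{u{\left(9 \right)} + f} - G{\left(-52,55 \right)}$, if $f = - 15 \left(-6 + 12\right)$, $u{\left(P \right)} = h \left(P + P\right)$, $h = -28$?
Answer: $52 + 3 i \sqrt{66} \approx 52.0 + 24.372 i$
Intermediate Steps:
$u{\left(P \right)} = - 56 P$ ($u{\left(P \right)} = - 28 \left(P + P\right) = - 28 \cdot 2 P = - 56 P$)
$f = -90$ ($f = \left(-15\right) 6 = -90$)
$\sqrt{u{\left(9 \right)} + f} - G{\left(-52,55 \right)} = \sqrt{\left(-56\right) 9 - 90} - -52 = \sqrt{-504 - 90} + 52 = \sqrt{-594} + 52 = 3 i \sqrt{66} + 52 = 52 + 3 i \sqrt{66}$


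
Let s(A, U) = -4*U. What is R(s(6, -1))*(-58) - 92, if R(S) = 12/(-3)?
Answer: 140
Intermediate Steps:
R(S) = -4 (R(S) = 12*(-⅓) = -4)
R(s(6, -1))*(-58) - 92 = -4*(-58) - 92 = 232 - 92 = 140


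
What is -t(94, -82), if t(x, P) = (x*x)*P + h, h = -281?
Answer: 724833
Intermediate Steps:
t(x, P) = -281 + P*x**2 (t(x, P) = (x*x)*P - 281 = x**2*P - 281 = P*x**2 - 281 = -281 + P*x**2)
-t(94, -82) = -(-281 - 82*94**2) = -(-281 - 82*8836) = -(-281 - 724552) = -1*(-724833) = 724833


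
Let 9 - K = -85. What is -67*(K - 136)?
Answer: 2814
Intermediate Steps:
K = 94 (K = 9 - 1*(-85) = 9 + 85 = 94)
-67*(K - 136) = -67*(94 - 136) = -67*(-42) = 2814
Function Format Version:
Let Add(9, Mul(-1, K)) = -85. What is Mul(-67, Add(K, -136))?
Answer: 2814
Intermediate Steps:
K = 94 (K = Add(9, Mul(-1, -85)) = Add(9, 85) = 94)
Mul(-67, Add(K, -136)) = Mul(-67, Add(94, -136)) = Mul(-67, -42) = 2814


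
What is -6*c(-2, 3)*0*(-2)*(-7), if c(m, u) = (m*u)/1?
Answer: 0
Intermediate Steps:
c(m, u) = m*u (c(m, u) = (m*u)*1 = m*u)
-6*c(-2, 3)*0*(-2)*(-7) = -6*-2*3*0*(-2)*(-7) = -6*(-6*0)*(-2)*(-7) = -0*(-2)*(-7) = -6*0*(-7) = 0*(-7) = 0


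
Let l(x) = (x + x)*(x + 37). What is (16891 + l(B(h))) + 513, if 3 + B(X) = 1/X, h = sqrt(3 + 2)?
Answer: 86002/5 + 62*sqrt(5)/5 ≈ 17228.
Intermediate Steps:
h = sqrt(5) ≈ 2.2361
B(X) = -3 + 1/X
l(x) = 2*x*(37 + x) (l(x) = (2*x)*(37 + x) = 2*x*(37 + x))
(16891 + l(B(h))) + 513 = (16891 + 2*(-3 + 1/(sqrt(5)))*(37 + (-3 + 1/(sqrt(5))))) + 513 = (16891 + 2*(-3 + sqrt(5)/5)*(37 + (-3 + sqrt(5)/5))) + 513 = (16891 + 2*(-3 + sqrt(5)/5)*(34 + sqrt(5)/5)) + 513 = 17404 + 2*(-3 + sqrt(5)/5)*(34 + sqrt(5)/5)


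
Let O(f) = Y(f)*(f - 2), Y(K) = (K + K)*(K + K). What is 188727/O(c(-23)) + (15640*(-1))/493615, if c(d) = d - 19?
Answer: -84860723/132683712 ≈ -0.63957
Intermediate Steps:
Y(K) = 4*K**2 (Y(K) = (2*K)*(2*K) = 4*K**2)
c(d) = -19 + d
O(f) = 4*f**2*(-2 + f) (O(f) = (4*f**2)*(f - 2) = (4*f**2)*(-2 + f) = 4*f**2*(-2 + f))
188727/O(c(-23)) + (15640*(-1))/493615 = 188727/((4*(-19 - 23)**2*(-2 + (-19 - 23)))) + (15640*(-1))/493615 = 188727/((4*(-42)**2*(-2 - 42))) - 15640*1/493615 = 188727/((4*1764*(-44))) - 3128/98723 = 188727/(-310464) - 3128/98723 = 188727*(-1/310464) - 3128/98723 = -817/1344 - 3128/98723 = -84860723/132683712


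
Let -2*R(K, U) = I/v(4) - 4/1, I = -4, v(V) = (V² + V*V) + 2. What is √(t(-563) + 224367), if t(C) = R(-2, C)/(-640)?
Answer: √16599567890/272 ≈ 473.67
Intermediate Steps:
v(V) = 2 + 2*V² (v(V) = (V² + V²) + 2 = 2*V² + 2 = 2 + 2*V²)
R(K, U) = 35/17 (R(K, U) = -(-4/(2 + 2*4²) - 4/1)/2 = -(-4/(2 + 2*16) - 4*1)/2 = -(-4/(2 + 32) - 4)/2 = -(-4/34 - 4)/2 = -(-4*1/34 - 4)/2 = -(-2/17 - 4)/2 = -½*(-70/17) = 35/17)
t(C) = -7/2176 (t(C) = (35/17)/(-640) = (35/17)*(-1/640) = -7/2176)
√(t(-563) + 224367) = √(-7/2176 + 224367) = √(488222585/2176) = √16599567890/272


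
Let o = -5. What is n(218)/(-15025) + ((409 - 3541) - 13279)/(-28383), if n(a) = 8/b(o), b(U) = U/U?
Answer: 246348211/426454575 ≈ 0.57767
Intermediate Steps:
b(U) = 1
n(a) = 8 (n(a) = 8/1 = 8*1 = 8)
n(218)/(-15025) + ((409 - 3541) - 13279)/(-28383) = 8/(-15025) + ((409 - 3541) - 13279)/(-28383) = 8*(-1/15025) + (-3132 - 13279)*(-1/28383) = -8/15025 - 16411*(-1/28383) = -8/15025 + 16411/28383 = 246348211/426454575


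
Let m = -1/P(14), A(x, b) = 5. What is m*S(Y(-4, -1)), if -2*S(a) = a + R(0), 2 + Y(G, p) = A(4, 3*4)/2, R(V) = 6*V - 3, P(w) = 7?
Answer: -5/28 ≈ -0.17857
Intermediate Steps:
R(V) = -3 + 6*V
Y(G, p) = ½ (Y(G, p) = -2 + 5/2 = ½)
m = -⅐ (m = -1/7 = -1*⅐ = -⅐ ≈ -0.14286)
S(a) = 3/2 - a/2 (S(a) = -(a + (-3 + 6*0))/2 = -(a + (-3 + 0))/2 = -(a - 3)/2 = -(-3 + a)/2 = 3/2 - a/2)
m*S(Y(-4, -1)) = -(3/2 - ½*½)/7 = -(3/2 - ¼)/7 = -⅐*5/4 = -5/28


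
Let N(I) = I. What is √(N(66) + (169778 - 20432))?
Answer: 2*√37353 ≈ 386.54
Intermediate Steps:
√(N(66) + (169778 - 20432)) = √(66 + (169778 - 20432)) = √(66 + 149346) = √149412 = 2*√37353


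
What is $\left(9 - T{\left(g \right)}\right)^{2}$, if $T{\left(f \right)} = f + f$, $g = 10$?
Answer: $121$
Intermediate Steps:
$T{\left(f \right)} = 2 f$
$\left(9 - T{\left(g \right)}\right)^{2} = \left(9 - 2 \cdot 10\right)^{2} = \left(9 - 20\right)^{2} = \left(-11\right)^{2} = 121$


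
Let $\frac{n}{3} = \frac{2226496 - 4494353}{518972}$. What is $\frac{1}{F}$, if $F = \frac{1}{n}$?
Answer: $- \frac{6803571}{518972} \approx -13.11$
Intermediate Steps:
$n = - \frac{6803571}{518972}$ ($n = 3 \frac{2226496 - 4494353}{518972} = 3 \left(2226496 - 4494353\right) \frac{1}{518972} = 3 \left(\left(-2267857\right) \frac{1}{518972}\right) = 3 \left(- \frac{2267857}{518972}\right) = - \frac{6803571}{518972} \approx -13.11$)
$F = - \frac{518972}{6803571}$ ($F = \frac{1}{- \frac{6803571}{518972}} = - \frac{518972}{6803571} \approx -0.076279$)
$\frac{1}{F} = \frac{1}{- \frac{518972}{6803571}} = - \frac{6803571}{518972}$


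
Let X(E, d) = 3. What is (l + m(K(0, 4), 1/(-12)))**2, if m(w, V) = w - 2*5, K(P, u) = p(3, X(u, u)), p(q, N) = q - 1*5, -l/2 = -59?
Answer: 11236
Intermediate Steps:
l = 118 (l = -2*(-59) = 118)
p(q, N) = -5 + q (p(q, N) = q - 5 = -5 + q)
K(P, u) = -2 (K(P, u) = -5 + 3 = -2)
m(w, V) = -10 + w (m(w, V) = w - 10 = -10 + w)
(l + m(K(0, 4), 1/(-12)))**2 = (118 + (-10 - 2))**2 = (118 - 12)**2 = 106**2 = 11236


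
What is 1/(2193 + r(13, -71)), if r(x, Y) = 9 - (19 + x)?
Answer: 1/2170 ≈ 0.00046083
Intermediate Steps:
r(x, Y) = -10 - x (r(x, Y) = 9 + (-19 - x) = -10 - x)
1/(2193 + r(13, -71)) = 1/(2193 + (-10 - 1*13)) = 1/(2193 + (-10 - 13)) = 1/(2193 - 23) = 1/2170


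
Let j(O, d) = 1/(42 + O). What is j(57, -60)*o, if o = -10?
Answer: -10/99 ≈ -0.10101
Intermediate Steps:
j(57, -60)*o = -10/(42 + 57) = -10/99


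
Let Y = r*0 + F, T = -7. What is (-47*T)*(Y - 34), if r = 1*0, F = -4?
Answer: -12502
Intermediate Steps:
r = 0
Y = -4 (Y = 0*0 - 4 = 0 - 4 = -4)
(-47*T)*(Y - 34) = (-47*(-7))*(-4 - 34) = 329*(-38) = -12502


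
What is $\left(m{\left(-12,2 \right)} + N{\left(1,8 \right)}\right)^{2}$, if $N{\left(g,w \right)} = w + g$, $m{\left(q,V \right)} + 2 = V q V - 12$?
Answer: $2809$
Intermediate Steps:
$m{\left(q,V \right)} = -14 + q V^{2}$ ($m{\left(q,V \right)} = -2 + \left(V q V - 12\right) = -2 + \left(q V^{2} - 12\right) = -2 + \left(-12 + q V^{2}\right) = -14 + q V^{2}$)
$N{\left(g,w \right)} = g + w$
$\left(m{\left(-12,2 \right)} + N{\left(1,8 \right)}\right)^{2} = \left(\left(-14 - 12 \cdot 2^{2}\right) + \left(1 + 8\right)\right)^{2} = \left(\left(-14 - 48\right) + 9\right)^{2} = \left(-62 + 9\right)^{2} = \left(-53\right)^{2} = 2809$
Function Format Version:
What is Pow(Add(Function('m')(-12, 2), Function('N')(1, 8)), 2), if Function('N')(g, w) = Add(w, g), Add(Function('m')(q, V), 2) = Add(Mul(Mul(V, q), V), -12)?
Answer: 2809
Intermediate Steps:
Function('m')(q, V) = Add(-14, Mul(q, Pow(V, 2))) (Function('m')(q, V) = Add(-2, Add(Mul(Mul(V, q), V), -12)) = Add(-2, Add(Mul(q, Pow(V, 2)), -12)) = Add(-2, Add(-12, Mul(q, Pow(V, 2)))) = Add(-14, Mul(q, Pow(V, 2))))
Function('N')(g, w) = Add(g, w)
Pow(Add(Function('m')(-12, 2), Function('N')(1, 8)), 2) = Pow(Add(Add(-14, Mul(-12, Pow(2, 2))), Add(1, 8)), 2) = Pow(Add(Add(-14, Mul(-12, 4)), 9), 2) = Pow(Add(Add(-14, -48), 9), 2) = Pow(Add(-62, 9), 2) = Pow(-53, 2) = 2809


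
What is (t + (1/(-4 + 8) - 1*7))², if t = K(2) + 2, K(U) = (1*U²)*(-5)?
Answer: 9801/16 ≈ 612.56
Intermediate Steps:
K(U) = -5*U² (K(U) = U²*(-5) = -5*U²)
t = -18 (t = -5*2² + 2 = -5*4 + 2 = -20 + 2 = -18)
(t + (1/(-4 + 8) - 1*7))² = (-18 + (1/(-4 + 8) - 1*7))² = (-18 + (1/4 - 7))² = (-18 + (¼ - 7))² = (-18 - 27/4)² = (-99/4)² = 9801/16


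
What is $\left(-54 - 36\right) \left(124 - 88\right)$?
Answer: $-3240$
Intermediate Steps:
$\left(-54 - 36\right) \left(124 - 88\right) = \left(-54 - 36\right) 36 = \left(-90\right) 36 = -3240$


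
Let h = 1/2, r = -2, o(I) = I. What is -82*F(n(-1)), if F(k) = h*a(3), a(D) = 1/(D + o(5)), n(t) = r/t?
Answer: -41/8 ≈ -5.1250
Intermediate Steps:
n(t) = -2/t
h = ½ ≈ 0.50000
a(D) = 1/(5 + D) (a(D) = 1/(D + 5) = 1/(5 + D))
F(k) = 1/16 (F(k) = 1/(2*(5 + 3)) = (½)/8 = (½)*(⅛) = 1/16)
-82*F(n(-1)) = -82*1/16 = -41/8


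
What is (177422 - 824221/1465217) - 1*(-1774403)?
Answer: 2859846346804/1465217 ≈ 1.9518e+6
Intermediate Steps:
(177422 - 824221/1465217) - 1*(-1774403) = (177422 - 824221*1/1465217) + 1774403 = (177422 - 824221/1465217) + 1774403 = 259960906353/1465217 + 1774403 = 2859846346804/1465217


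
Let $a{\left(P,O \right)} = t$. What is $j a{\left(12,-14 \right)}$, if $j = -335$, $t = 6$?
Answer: $-2010$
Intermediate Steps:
$a{\left(P,O \right)} = 6$
$j a{\left(12,-14 \right)} = \left(-335\right) 6 = -2010$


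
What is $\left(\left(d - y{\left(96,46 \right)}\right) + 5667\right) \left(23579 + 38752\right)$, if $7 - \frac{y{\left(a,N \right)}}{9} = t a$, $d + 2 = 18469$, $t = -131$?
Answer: $-5554502403$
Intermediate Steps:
$d = 18467$ ($d = -2 + 18469 = 18467$)
$y{\left(a,N \right)} = 63 + 1179 a$ ($y{\left(a,N \right)} = 63 - 9 \left(- 131 a\right) = 63 + 1179 a$)
$\left(\left(d - y{\left(96,46 \right)}\right) + 5667\right) \left(23579 + 38752\right) = \left(\left(18467 - \left(63 + 1179 \cdot 96\right)\right) + 5667\right) \left(23579 + 38752\right) = \left(\left(18467 - \left(63 + 113184\right)\right) + 5667\right) 62331 = \left(\left(18467 - 113247\right) + 5667\right) 62331 = \left(-94780 + 5667\right) 62331 = \left(-89113\right) 62331 = -5554502403$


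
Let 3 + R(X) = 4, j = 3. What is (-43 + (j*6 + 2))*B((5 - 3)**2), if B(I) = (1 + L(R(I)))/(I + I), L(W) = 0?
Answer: -23/8 ≈ -2.8750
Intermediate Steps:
R(X) = 1 (R(X) = -3 + 4 = 1)
B(I) = 1/(2*I) (B(I) = (1 + 0)/(I + I) = 1/(2*I))
(-43 + (j*6 + 2))*B((5 - 3)**2) = (-43 + (3*6 + 2))*(1/(2*((5 - 3)**2))) = (-43 + (18 + 2))*(1/(2*(2**2))) = (-43 + 20)*((1/2)/4) = -23/(2*4) = -23*1/8 = -23/8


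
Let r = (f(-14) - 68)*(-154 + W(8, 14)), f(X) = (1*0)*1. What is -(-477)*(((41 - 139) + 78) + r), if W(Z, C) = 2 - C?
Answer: 5374836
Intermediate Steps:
f(X) = 0 (f(X) = 0*1 = 0)
r = 11288 (r = (0 - 68)*(-154 + (2 - 1*14)) = -68*(-154 + (2 - 14)) = -68*(-154 - 12) = -68*(-166) = 11288)
-(-477)*(((41 - 139) + 78) + r) = -(-477)*(((41 - 139) + 78) + 11288) = -(-477)*((-98 + 78) + 11288) = -(-477)*(-20 + 11288) = -(-477)*11268 = -1*(-5374836) = 5374836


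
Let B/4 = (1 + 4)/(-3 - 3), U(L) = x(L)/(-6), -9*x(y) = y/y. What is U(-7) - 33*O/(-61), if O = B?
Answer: -5879/3294 ≈ -1.7848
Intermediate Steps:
x(y) = -⅑ (x(y) = -y/(9*y) = -⅑*1 = -⅑)
U(L) = 1/54 (U(L) = -⅑/(-6) = -⅑*(-⅙) = 1/54)
B = -10/3 (B = 4*((1 + 4)/(-3 - 3)) = 4*(5/(-6)) = 4*(5*(-⅙)) = 4*(-⅚) = -10/3 ≈ -3.3333)
O = -10/3 ≈ -3.3333
U(-7) - 33*O/(-61) = 1/54 - 33*(-10/3)/(-61) = 1/54 + 110*(-1/61) = 1/54 - 110/61 = -5879/3294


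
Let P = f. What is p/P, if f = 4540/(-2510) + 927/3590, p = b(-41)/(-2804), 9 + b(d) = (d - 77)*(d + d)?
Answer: 4355418515/1958850566 ≈ 2.2235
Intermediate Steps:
b(d) = -9 + 2*d*(-77 + d) (b(d) = -9 + (d - 77)*(d + d) = -9 + (-77 + d)*(2*d) = -9 + 2*d*(-77 + d))
p = -9667/2804 (p = (-9 - 154*(-41) + 2*(-41)²)/(-2804) = (-9 + 6314 + 2*1681)*(-1/2804) = (-9 + 6314 + 3362)*(-1/2804) = 9667*(-1/2804) = -9667/2804 ≈ -3.4476)
f = -1397183/901090 (f = 4540*(-1/2510) + 927*(1/3590) = -454/251 + 927/3590 = -1397183/901090 ≈ -1.5505)
P = -1397183/901090 ≈ -1.5505
p/P = -9667/(2804*(-1397183/901090)) = -9667/2804*(-901090/1397183) = 4355418515/1958850566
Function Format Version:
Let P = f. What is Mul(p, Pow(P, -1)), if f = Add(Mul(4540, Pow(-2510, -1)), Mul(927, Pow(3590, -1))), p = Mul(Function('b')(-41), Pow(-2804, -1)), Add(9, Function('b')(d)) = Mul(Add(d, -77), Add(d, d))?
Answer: Rational(4355418515, 1958850566) ≈ 2.2235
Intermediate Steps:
Function('b')(d) = Add(-9, Mul(2, d, Add(-77, d))) (Function('b')(d) = Add(-9, Mul(Add(d, -77), Add(d, d))) = Add(-9, Mul(Add(-77, d), Mul(2, d))) = Add(-9, Mul(2, d, Add(-77, d))))
p = Rational(-9667, 2804) (p = Mul(Add(-9, Mul(-154, -41), Mul(2, Pow(-41, 2))), Pow(-2804, -1)) = Mul(Add(-9, 6314, Mul(2, 1681)), Rational(-1, 2804)) = Mul(Add(-9, 6314, 3362), Rational(-1, 2804)) = Mul(9667, Rational(-1, 2804)) = Rational(-9667, 2804) ≈ -3.4476)
f = Rational(-1397183, 901090) (f = Add(Mul(4540, Rational(-1, 2510)), Mul(927, Rational(1, 3590))) = Add(Rational(-454, 251), Rational(927, 3590)) = Rational(-1397183, 901090) ≈ -1.5505)
P = Rational(-1397183, 901090) ≈ -1.5505
Mul(p, Pow(P, -1)) = Mul(Rational(-9667, 2804), Pow(Rational(-1397183, 901090), -1)) = Mul(Rational(-9667, 2804), Rational(-901090, 1397183)) = Rational(4355418515, 1958850566)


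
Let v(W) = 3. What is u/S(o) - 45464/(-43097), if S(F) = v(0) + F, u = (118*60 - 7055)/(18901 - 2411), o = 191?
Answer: 29088628253/27573977764 ≈ 1.0549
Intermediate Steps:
u = 5/3298 (u = (7080 - 7055)/16490 = 25*(1/16490) = 5/3298 ≈ 0.0015161)
S(F) = 3 + F
u/S(o) - 45464/(-43097) = 5/(3298*(3 + 191)) - 45464/(-43097) = (5/3298)/194 - 45464*(-1/43097) = (5/3298)*(1/194) + 45464/43097 = 5/639812 + 45464/43097 = 29088628253/27573977764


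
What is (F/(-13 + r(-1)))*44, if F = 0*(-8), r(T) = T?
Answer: 0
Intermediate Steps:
F = 0
(F/(-13 + r(-1)))*44 = (0/(-13 - 1))*44 = (0/(-14))*44 = (0*(-1/14))*44 = 0*44 = 0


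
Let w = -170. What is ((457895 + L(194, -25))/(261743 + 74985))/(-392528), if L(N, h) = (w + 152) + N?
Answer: -458071/132175168384 ≈ -3.4656e-6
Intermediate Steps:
L(N, h) = -18 + N (L(N, h) = (-170 + 152) + N = -18 + N)
((457895 + L(194, -25))/(261743 + 74985))/(-392528) = ((457895 + (-18 + 194))/(261743 + 74985))/(-392528) = ((457895 + 176)/336728)*(-1/392528) = (458071*(1/336728))*(-1/392528) = (458071/336728)*(-1/392528) = -458071/132175168384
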